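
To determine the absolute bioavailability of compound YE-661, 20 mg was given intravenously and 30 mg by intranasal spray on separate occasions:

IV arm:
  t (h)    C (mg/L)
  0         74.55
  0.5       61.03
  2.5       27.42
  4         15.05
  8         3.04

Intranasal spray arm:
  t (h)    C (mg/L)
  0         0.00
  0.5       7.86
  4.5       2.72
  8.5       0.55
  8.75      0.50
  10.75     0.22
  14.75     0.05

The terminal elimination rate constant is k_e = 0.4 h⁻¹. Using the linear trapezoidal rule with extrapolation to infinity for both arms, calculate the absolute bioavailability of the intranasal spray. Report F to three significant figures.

Trapezoidal AUC_0→8 (IV):
  [0→0.5]: (74.55+61.03)/2 × 0.5 = 33.895
  [0.5→2.5]: (61.03+27.42)/2 × 2 = 88.45
  [2.5→4]: (27.42+15.05)/2 × 1.5 = 31.8525
  [4→8]: (15.05+3.04)/2 × 4 = 36.18
  Sum = 190.3775 mg/L·h
IV tail: 3.04/0.4 = 7.600; AUC_iv,0→∞ = 190.3775 + 7.600 = 197.9775 mg/L·h
Trapezoidal AUC_0→14.75 (intranasal spray):
  [0→0.5]: (0.00+7.86)/2 × 0.5 = 1.965
  [0.5→4.5]: (7.86+2.72)/2 × 4 = 21.16
  [4.5→8.5]: (2.72+0.55)/2 × 4 = 6.54
  [8.5→8.75]: (0.55+0.50)/2 × 0.25 = 0.13125
  [8.75→10.75]: (0.50+0.22)/2 × 2 = 0.72
  [10.75→14.75]: (0.22+0.05)/2 × 4 = 0.54
  Sum = 31.05625 mg/L·h
intranasal spray tail: 0.05/0.4 = 0.125; AUC_ev,0→∞ = 31.05625 + 0.125 = 31.18125 mg/L·h
F = (AUC_ev/D_ev)/(AUC_iv/D_iv) = (31.18125/30)/(197.9775/20) = 1.039375/9.898875 = 0.1050

F = 0.105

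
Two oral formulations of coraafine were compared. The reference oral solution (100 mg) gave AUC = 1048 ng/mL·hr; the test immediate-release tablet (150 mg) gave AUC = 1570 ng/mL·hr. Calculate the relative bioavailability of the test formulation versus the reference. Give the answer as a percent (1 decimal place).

F_rel = (AUC_test/D_test) / (AUC_ref/D_ref)
      = (1570/150) / (1048/100)
      = 10.4667 / 10.48 = 0.9987 = 99.87%

F_rel = 99.9%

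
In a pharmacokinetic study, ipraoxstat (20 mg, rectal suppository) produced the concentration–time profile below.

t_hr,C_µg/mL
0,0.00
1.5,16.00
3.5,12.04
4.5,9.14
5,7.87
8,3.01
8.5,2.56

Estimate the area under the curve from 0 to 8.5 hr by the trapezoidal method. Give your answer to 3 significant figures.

Trapezoidal AUC_0→8.5:
  [0→1.5]: (0.00+16.00)/2 × 1.5 = 12.0
  [1.5→3.5]: (16.00+12.04)/2 × 2 = 28.04
  [3.5→4.5]: (12.04+9.14)/2 × 1 = 10.59
  [4.5→5]: (9.14+7.87)/2 × 0.5 = 4.2525
  [5→8]: (7.87+3.01)/2 × 3 = 16.32
  [8→8.5]: (3.01+2.56)/2 × 0.5 = 1.3925
  Sum = 72.595 µg/mL·hr

AUC = 72.6 µg/mL·hr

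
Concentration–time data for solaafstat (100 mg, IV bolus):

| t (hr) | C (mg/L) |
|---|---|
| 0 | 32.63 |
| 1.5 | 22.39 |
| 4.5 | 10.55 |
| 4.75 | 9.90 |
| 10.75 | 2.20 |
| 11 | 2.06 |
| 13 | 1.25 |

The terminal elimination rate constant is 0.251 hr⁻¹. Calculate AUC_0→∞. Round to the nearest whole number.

AUC = 138 mg/L·hr

Trapezoidal AUC_0→13:
  [0→1.5]: (32.63+22.39)/2 × 1.5 = 41.265
  [1.5→4.5]: (22.39+10.55)/2 × 3 = 49.41
  [4.5→4.75]: (10.55+9.90)/2 × 0.25 = 2.55625
  [4.75→10.75]: (9.90+2.20)/2 × 6 = 36.3
  [10.75→11]: (2.20+2.06)/2 × 0.25 = 0.5325
  [11→13]: (2.06+1.25)/2 × 2 = 3.31
  Sum = 133.37375 mg/L·hr
Extrapolated tail: C_last / k_e = 1.25 / 0.251 = 4.980
AUC_0→∞ = 133.37375 + 4.980 = 138.35375 mg/L·hr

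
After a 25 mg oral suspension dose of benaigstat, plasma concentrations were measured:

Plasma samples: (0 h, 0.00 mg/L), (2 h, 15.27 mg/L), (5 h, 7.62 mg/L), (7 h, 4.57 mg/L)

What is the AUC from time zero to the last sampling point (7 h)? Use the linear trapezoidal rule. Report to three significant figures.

AUC = 61.8 mg/L·h

Trapezoidal AUC_0→7:
  [0→2]: (0.00+15.27)/2 × 2 = 15.27
  [2→5]: (15.27+7.62)/2 × 3 = 34.335
  [5→7]: (7.62+4.57)/2 × 2 = 12.19
  Sum = 61.795 mg/L·h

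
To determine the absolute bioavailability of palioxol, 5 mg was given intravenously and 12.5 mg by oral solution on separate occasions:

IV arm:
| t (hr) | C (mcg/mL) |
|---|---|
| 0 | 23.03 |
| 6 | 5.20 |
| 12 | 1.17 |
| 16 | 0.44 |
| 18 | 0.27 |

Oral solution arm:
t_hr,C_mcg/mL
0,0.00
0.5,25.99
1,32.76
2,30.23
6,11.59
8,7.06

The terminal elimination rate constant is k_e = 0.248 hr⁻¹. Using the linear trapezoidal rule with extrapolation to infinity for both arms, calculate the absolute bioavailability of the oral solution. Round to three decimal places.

Trapezoidal AUC_0→18 (IV):
  [0→6]: (23.03+5.20)/2 × 6 = 84.69
  [6→12]: (5.20+1.17)/2 × 6 = 19.11
  [12→16]: (1.17+0.44)/2 × 4 = 3.22
  [16→18]: (0.44+0.27)/2 × 2 = 0.71
  Sum = 107.73 mcg/mL·hr
IV tail: 0.27/0.248 = 1.089; AUC_iv,0→∞ = 107.73 + 1.089 = 108.819 mcg/mL·hr
Trapezoidal AUC_0→8 (oral solution):
  [0→0.5]: (0.00+25.99)/2 × 0.5 = 6.4975
  [0.5→1]: (25.99+32.76)/2 × 0.5 = 14.6875
  [1→2]: (32.76+30.23)/2 × 1 = 31.495
  [2→6]: (30.23+11.59)/2 × 4 = 83.64
  [6→8]: (11.59+7.06)/2 × 2 = 18.65
  Sum = 154.97 mcg/mL·hr
oral solution tail: 7.06/0.248 = 28.468; AUC_ev,0→∞ = 154.97 + 28.468 = 183.438 mcg/mL·hr
F = (AUC_ev/D_ev)/(AUC_iv/D_iv) = (183.438/12.5)/(108.819/5) = 14.67504/21.7638 = 0.6743

F = 0.674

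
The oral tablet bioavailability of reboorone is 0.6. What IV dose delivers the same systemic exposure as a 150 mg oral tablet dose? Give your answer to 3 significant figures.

D_iv = 90.0 mg

Systemic exposure from an extravascular dose = F × D_ev, so the equivalent IV dose is F × D_ev.
D_iv = F × D_ev = 0.6 × 150 = 90 mg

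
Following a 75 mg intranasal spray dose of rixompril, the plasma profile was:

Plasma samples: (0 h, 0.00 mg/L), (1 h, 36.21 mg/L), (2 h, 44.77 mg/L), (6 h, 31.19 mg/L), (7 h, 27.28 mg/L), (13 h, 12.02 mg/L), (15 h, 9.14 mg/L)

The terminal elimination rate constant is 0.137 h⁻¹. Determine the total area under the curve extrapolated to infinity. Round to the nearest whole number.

AUC = 446 mg/L·h

Trapezoidal AUC_0→15:
  [0→1]: (0.00+36.21)/2 × 1 = 18.105
  [1→2]: (36.21+44.77)/2 × 1 = 40.49
  [2→6]: (44.77+31.19)/2 × 4 = 151.92
  [6→7]: (31.19+27.28)/2 × 1 = 29.235
  [7→13]: (27.28+12.02)/2 × 6 = 117.9
  [13→15]: (12.02+9.14)/2 × 2 = 21.16
  Sum = 378.81 mg/L·h
Extrapolated tail: C_last / k_e = 9.14 / 0.137 = 66.715
AUC_0→∞ = 378.81 + 66.715 = 445.525 mg/L·h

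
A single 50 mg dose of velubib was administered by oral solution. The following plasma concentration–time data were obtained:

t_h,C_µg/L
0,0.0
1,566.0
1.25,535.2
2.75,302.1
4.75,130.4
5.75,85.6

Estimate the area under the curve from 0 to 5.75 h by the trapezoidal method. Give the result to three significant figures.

AUC = 1590 µg/L·h

Trapezoidal AUC_0→5.75:
  [0→1]: (0.0+566.0)/2 × 1 = 283.0
  [1→1.25]: (566.0+535.2)/2 × 0.25 = 137.65
  [1.25→2.75]: (535.2+302.1)/2 × 1.5 = 627.975
  [2.75→4.75]: (302.1+130.4)/2 × 2 = 432.5
  [4.75→5.75]: (130.4+85.6)/2 × 1 = 108.0
  Sum = 1589.125 µg/L·h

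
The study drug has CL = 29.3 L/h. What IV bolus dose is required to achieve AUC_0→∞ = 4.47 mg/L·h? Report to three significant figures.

Dose = 131 mg

Dose_iv = CL × AUC_0→∞
     = 29.3 × 4.47 = 130.971 mg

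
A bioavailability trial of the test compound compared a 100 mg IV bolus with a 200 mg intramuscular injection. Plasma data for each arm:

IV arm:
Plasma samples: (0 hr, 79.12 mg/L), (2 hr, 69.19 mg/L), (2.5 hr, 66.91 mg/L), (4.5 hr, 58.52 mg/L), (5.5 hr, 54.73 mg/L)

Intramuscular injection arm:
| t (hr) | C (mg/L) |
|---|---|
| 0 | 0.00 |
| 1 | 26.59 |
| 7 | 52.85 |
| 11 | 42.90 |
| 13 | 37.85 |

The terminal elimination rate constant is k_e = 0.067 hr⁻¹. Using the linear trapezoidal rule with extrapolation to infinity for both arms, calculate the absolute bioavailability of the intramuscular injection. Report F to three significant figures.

F = 0.461

Trapezoidal AUC_0→5.5 (IV):
  [0→2]: (79.12+69.19)/2 × 2 = 148.31
  [2→2.5]: (69.19+66.91)/2 × 0.5 = 34.025
  [2.5→4.5]: (66.91+58.52)/2 × 2 = 125.43
  [4.5→5.5]: (58.52+54.73)/2 × 1 = 56.625
  Sum = 364.39 mg/L·hr
IV tail: 54.73/0.067 = 816.866; AUC_iv,0→∞ = 364.39 + 816.866 = 1181.256 mg/L·hr
Trapezoidal AUC_0→13 (intramuscular injection):
  [0→1]: (0.00+26.59)/2 × 1 = 13.295
  [1→7]: (26.59+52.85)/2 × 6 = 238.32
  [7→11]: (52.85+42.90)/2 × 4 = 191.5
  [11→13]: (42.90+37.85)/2 × 2 = 80.75
  Sum = 523.865 mg/L·hr
intramuscular injection tail: 37.85/0.067 = 564.925; AUC_ev,0→∞ = 523.865 + 564.925 = 1088.79 mg/L·hr
F = (AUC_ev/D_ev)/(AUC_iv/D_iv) = (1088.79/200)/(1181.256/100) = 5.44395/11.81256 = 0.4609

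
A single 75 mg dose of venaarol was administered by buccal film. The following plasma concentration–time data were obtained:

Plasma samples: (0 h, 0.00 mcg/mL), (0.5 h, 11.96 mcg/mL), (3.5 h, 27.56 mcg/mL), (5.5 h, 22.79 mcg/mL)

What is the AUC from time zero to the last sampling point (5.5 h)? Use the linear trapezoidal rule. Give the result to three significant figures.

AUC = 113 mcg/mL·h

Trapezoidal AUC_0→5.5:
  [0→0.5]: (0.00+11.96)/2 × 0.5 = 2.99
  [0.5→3.5]: (11.96+27.56)/2 × 3 = 59.28
  [3.5→5.5]: (27.56+22.79)/2 × 2 = 50.35
  Sum = 112.62 mcg/mL·h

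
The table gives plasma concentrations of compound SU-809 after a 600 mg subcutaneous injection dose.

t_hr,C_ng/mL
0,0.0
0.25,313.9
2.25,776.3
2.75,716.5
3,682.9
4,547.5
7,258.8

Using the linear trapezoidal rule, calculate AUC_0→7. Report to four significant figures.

AUC = 3502 ng/mL·hr

Trapezoidal AUC_0→7:
  [0→0.25]: (0.0+313.9)/2 × 0.25 = 39.2375
  [0.25→2.25]: (313.9+776.3)/2 × 2 = 1090.2
  [2.25→2.75]: (776.3+716.5)/2 × 0.5 = 373.2
  [2.75→3]: (716.5+682.9)/2 × 0.25 = 174.925
  [3→4]: (682.9+547.5)/2 × 1 = 615.2
  [4→7]: (547.5+258.8)/2 × 3 = 1209.45
  Sum = 3502.2125 ng/mL·hr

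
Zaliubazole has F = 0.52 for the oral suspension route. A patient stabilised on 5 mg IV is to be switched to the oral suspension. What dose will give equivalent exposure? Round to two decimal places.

For equal systemic exposure: F × D_ev = D_iv
D_ev = D_iv / F = 5 / 0.52 = 9.61538 mg

D_oral = 9.62 mg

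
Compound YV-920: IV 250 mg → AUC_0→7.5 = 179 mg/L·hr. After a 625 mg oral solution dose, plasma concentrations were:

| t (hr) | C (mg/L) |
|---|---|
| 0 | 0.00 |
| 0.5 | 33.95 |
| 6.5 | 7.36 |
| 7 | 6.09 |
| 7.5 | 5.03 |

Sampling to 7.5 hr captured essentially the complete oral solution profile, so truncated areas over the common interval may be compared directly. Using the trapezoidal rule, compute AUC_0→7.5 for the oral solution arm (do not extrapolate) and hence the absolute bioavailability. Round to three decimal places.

Trapezoidal AUC_0→7.5 (oral solution):
  [0→0.5]: (0.00+33.95)/2 × 0.5 = 8.4875
  [0.5→6.5]: (33.95+7.36)/2 × 6 = 123.93
  [6.5→7]: (7.36+6.09)/2 × 0.5 = 3.3625
  [7→7.5]: (6.09+5.03)/2 × 0.5 = 2.78
  Sum = 138.56 mg/L·hr
F = (AUC_ev/D_ev)/(AUC_iv/D_iv) = (138.56/625)/(179/250) = 0.221696/0.716 = 0.3096

F = 0.310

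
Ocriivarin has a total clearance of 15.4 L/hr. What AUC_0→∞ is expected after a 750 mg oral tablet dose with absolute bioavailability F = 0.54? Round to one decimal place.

AUC_0→∞ = F × Dose / CL
        = 0.54 × 750 / 15.4 = 26.2987 mg/L·hr

AUC = 26.3 mg/L·hr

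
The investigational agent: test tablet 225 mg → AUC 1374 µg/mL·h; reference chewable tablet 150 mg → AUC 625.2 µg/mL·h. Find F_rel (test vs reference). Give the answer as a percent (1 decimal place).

F_rel = (AUC_test/D_test) / (AUC_ref/D_ref)
      = (1374/225) / (625.2/150)
      = 6.10667 / 4.168 = 1.4651 = 146.51%

F_rel = 146.5%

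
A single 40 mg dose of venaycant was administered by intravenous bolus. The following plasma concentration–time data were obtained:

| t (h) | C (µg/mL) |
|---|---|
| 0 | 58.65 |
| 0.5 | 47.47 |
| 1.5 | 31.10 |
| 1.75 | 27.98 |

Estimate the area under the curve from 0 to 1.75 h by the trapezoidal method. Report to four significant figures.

AUC = 73.20 µg/mL·h

Trapezoidal AUC_0→1.75:
  [0→0.5]: (58.65+47.47)/2 × 0.5 = 26.53
  [0.5→1.5]: (47.47+31.10)/2 × 1 = 39.285
  [1.5→1.75]: (31.10+27.98)/2 × 0.25 = 7.385
  Sum = 73.2 µg/mL·h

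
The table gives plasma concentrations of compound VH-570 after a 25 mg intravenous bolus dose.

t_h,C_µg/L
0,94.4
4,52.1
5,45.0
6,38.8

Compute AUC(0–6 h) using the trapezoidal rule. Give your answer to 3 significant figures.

Trapezoidal AUC_0→6:
  [0→4]: (94.4+52.1)/2 × 4 = 293.0
  [4→5]: (52.1+45.0)/2 × 1 = 48.55
  [5→6]: (45.0+38.8)/2 × 1 = 41.9
  Sum = 383.45 µg/L·h

AUC = 383 µg/L·h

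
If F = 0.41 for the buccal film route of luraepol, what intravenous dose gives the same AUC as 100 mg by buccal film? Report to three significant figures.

D_iv = 41.0 mg

Systemic exposure from an extravascular dose = F × D_ev, so the equivalent IV dose is F × D_ev.
D_iv = F × D_ev = 0.41 × 100 = 41 mg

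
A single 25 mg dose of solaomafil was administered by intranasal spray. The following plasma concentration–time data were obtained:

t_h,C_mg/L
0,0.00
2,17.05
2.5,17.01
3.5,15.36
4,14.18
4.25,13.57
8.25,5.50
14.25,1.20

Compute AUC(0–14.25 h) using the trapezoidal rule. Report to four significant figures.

Trapezoidal AUC_0→14.25:
  [0→2]: (0.00+17.05)/2 × 2 = 17.05
  [2→2.5]: (17.05+17.01)/2 × 0.5 = 8.515
  [2.5→3.5]: (17.01+15.36)/2 × 1 = 16.185
  [3.5→4]: (15.36+14.18)/2 × 0.5 = 7.385
  [4→4.25]: (14.18+13.57)/2 × 0.25 = 3.46875
  [4.25→8.25]: (13.57+5.50)/2 × 4 = 38.14
  [8.25→14.25]: (5.50+1.20)/2 × 6 = 20.1
  Sum = 110.84375 mg/L·h

AUC = 110.8 mg/L·h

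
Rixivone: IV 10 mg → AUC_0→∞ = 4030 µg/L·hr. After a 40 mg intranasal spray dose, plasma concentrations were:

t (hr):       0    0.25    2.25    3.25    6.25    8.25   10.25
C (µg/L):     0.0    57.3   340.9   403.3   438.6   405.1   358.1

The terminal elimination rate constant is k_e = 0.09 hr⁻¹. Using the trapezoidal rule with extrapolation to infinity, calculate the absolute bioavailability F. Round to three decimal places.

Trapezoidal AUC_0→10.25 (intranasal spray):
  [0→0.25]: (0.0+57.3)/2 × 0.25 = 7.1625
  [0.25→2.25]: (57.3+340.9)/2 × 2 = 398.2
  [2.25→3.25]: (340.9+403.3)/2 × 1 = 372.1
  [3.25→6.25]: (403.3+438.6)/2 × 3 = 1262.85
  [6.25→8.25]: (438.6+405.1)/2 × 2 = 843.7
  [8.25→10.25]: (405.1+358.1)/2 × 2 = 763.2
  Sum = 3647.2125 µg/L·hr
Tail: C_last/k_e = 358.1/0.09 = 3978.889
AUC_0→∞ (intranasal spray) = 3647.2125 + 3978.889 = 7626.1015 µg/L·hr
F = (AUC_ev/D_ev)/(AUC_iv/D_iv) = (7626.1015/40)/(4030/10) = 190.653/403 = 0.4731

F = 0.473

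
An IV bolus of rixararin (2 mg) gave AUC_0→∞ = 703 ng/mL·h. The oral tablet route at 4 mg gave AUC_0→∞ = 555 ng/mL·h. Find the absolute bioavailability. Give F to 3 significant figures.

F = 0.395

F = (AUC_ev / D_ev) / (AUC_iv / D_iv)
  = (555/4) / (703/2)
  = 138.75 / 351.5 = 0.3947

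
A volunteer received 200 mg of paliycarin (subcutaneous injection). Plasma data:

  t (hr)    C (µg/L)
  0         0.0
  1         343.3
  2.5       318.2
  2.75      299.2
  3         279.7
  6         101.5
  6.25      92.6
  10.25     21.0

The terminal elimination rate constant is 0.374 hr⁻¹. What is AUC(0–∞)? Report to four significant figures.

Trapezoidal AUC_0→10.25:
  [0→1]: (0.0+343.3)/2 × 1 = 171.65
  [1→2.5]: (343.3+318.2)/2 × 1.5 = 496.125
  [2.5→2.75]: (318.2+299.2)/2 × 0.25 = 77.175
  [2.75→3]: (299.2+279.7)/2 × 0.25 = 72.3625
  [3→6]: (279.7+101.5)/2 × 3 = 571.8
  [6→6.25]: (101.5+92.6)/2 × 0.25 = 24.2625
  [6.25→10.25]: (92.6+21.0)/2 × 4 = 227.2
  Sum = 1640.575 µg/L·hr
Extrapolated tail: C_last / k_e = 21.0 / 0.374 = 56.150
AUC_0→∞ = 1640.575 + 56.150 = 1696.725 µg/L·hr

AUC = 1697 µg/L·hr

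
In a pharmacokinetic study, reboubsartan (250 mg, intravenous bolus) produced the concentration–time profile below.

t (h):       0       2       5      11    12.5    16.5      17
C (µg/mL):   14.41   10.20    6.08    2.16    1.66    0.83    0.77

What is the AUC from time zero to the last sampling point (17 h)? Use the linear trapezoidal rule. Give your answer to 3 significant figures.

Trapezoidal AUC_0→17:
  [0→2]: (14.41+10.20)/2 × 2 = 24.61
  [2→5]: (10.20+6.08)/2 × 3 = 24.42
  [5→11]: (6.08+2.16)/2 × 6 = 24.72
  [11→12.5]: (2.16+1.66)/2 × 1.5 = 2.865
  [12.5→16.5]: (1.66+0.83)/2 × 4 = 4.98
  [16.5→17]: (0.83+0.77)/2 × 0.5 = 0.4
  Sum = 81.995 µg/mL·h

AUC = 82.0 µg/mL·h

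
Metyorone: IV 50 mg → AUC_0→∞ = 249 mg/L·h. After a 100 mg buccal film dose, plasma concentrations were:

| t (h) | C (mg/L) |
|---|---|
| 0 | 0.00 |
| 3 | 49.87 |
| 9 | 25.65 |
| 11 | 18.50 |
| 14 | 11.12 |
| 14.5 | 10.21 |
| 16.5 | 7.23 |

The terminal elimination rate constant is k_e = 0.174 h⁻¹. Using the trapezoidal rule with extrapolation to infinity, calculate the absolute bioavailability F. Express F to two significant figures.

Trapezoidal AUC_0→16.5 (buccal film):
  [0→3]: (0.00+49.87)/2 × 3 = 74.805
  [3→9]: (49.87+25.65)/2 × 6 = 226.56
  [9→11]: (25.65+18.50)/2 × 2 = 44.15
  [11→14]: (18.50+11.12)/2 × 3 = 44.43
  [14→14.5]: (11.12+10.21)/2 × 0.5 = 5.3325
  [14.5→16.5]: (10.21+7.23)/2 × 2 = 17.44
  Sum = 412.7175 mg/L·h
Tail: C_last/k_e = 7.23/0.174 = 41.552
AUC_0→∞ (buccal film) = 412.7175 + 41.552 = 454.2695 mg/L·h
F = (AUC_ev/D_ev)/(AUC_iv/D_iv) = (454.2695/100)/(249/50) = 4.542695/4.98 = 0.9122

F = 0.91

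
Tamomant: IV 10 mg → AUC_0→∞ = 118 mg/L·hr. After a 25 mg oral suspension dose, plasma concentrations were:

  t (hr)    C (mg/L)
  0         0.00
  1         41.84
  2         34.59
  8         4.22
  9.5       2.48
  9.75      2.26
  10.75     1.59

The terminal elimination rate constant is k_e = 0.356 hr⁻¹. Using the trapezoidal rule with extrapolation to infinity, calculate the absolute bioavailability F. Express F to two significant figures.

F = 0.64

Trapezoidal AUC_0→10.75 (oral suspension):
  [0→1]: (0.00+41.84)/2 × 1 = 20.92
  [1→2]: (41.84+34.59)/2 × 1 = 38.215
  [2→8]: (34.59+4.22)/2 × 6 = 116.43
  [8→9.5]: (4.22+2.48)/2 × 1.5 = 5.025
  [9.5→9.75]: (2.48+2.26)/2 × 0.25 = 0.5925
  [9.75→10.75]: (2.26+1.59)/2 × 1 = 1.925
  Sum = 183.1075 mg/L·hr
Tail: C_last/k_e = 1.59/0.356 = 4.466
AUC_0→∞ (oral suspension) = 183.1075 + 4.466 = 187.5735 mg/L·hr
F = (AUC_ev/D_ev)/(AUC_iv/D_iv) = (187.5735/25)/(118/10) = 7.50294/11.8 = 0.6358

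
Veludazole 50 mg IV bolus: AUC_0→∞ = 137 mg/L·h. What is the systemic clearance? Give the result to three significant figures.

CL = Dose_iv / AUC_0→∞
   = 50 / 137 = 0.364964 L/h

CL = 0.365 L/h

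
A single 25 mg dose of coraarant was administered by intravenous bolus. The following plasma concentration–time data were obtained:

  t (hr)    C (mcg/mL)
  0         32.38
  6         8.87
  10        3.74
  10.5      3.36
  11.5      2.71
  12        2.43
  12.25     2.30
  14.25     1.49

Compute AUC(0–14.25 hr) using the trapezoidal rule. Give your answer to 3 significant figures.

Trapezoidal AUC_0→14.25:
  [0→6]: (32.38+8.87)/2 × 6 = 123.75
  [6→10]: (8.87+3.74)/2 × 4 = 25.22
  [10→10.5]: (3.74+3.36)/2 × 0.5 = 1.775
  [10.5→11.5]: (3.36+2.71)/2 × 1 = 3.035
  [11.5→12]: (2.71+2.43)/2 × 0.5 = 1.285
  [12→12.25]: (2.43+2.30)/2 × 0.25 = 0.59125
  [12.25→14.25]: (2.30+1.49)/2 × 2 = 3.79
  Sum = 159.44625 mcg/mL·hr

AUC = 159 mcg/mL·hr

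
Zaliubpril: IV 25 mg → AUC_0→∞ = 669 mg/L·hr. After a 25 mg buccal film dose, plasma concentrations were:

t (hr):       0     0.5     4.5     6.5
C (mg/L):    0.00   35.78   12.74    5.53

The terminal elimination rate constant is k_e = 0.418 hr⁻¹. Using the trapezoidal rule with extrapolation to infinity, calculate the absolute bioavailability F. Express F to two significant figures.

Trapezoidal AUC_0→6.5 (buccal film):
  [0→0.5]: (0.00+35.78)/2 × 0.5 = 8.945
  [0.5→4.5]: (35.78+12.74)/2 × 4 = 97.04
  [4.5→6.5]: (12.74+5.53)/2 × 2 = 18.27
  Sum = 124.255 mg/L·hr
Tail: C_last/k_e = 5.53/0.418 = 13.230
AUC_0→∞ (buccal film) = 124.255 + 13.230 = 137.485 mg/L·hr
F = (AUC_ev/D_ev)/(AUC_iv/D_iv) = (137.485/25)/(669/25) = 5.4994/26.76 = 0.2055

F = 0.21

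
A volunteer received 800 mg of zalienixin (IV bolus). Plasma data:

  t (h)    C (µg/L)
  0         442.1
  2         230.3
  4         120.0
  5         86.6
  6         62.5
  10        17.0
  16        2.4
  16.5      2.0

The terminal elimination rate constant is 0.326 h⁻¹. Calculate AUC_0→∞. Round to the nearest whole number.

Trapezoidal AUC_0→16.5:
  [0→2]: (442.1+230.3)/2 × 2 = 672.4
  [2→4]: (230.3+120.0)/2 × 2 = 350.3
  [4→5]: (120.0+86.6)/2 × 1 = 103.3
  [5→6]: (86.6+62.5)/2 × 1 = 74.55
  [6→10]: (62.5+17.0)/2 × 4 = 159.0
  [10→16]: (17.0+2.4)/2 × 6 = 58.2
  [16→16.5]: (2.4+2.0)/2 × 0.5 = 1.1
  Sum = 1418.85 µg/L·h
Extrapolated tail: C_last / k_e = 2.0 / 0.326 = 6.135
AUC_0→∞ = 1418.85 + 6.135 = 1424.985 µg/L·h

AUC = 1425 µg/L·h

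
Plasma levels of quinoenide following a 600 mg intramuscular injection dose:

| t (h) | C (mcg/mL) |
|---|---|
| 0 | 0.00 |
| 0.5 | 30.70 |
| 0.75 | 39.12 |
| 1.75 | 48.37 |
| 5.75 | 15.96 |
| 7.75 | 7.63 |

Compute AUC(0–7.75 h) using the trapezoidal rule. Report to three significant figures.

AUC = 212 mcg/mL·h

Trapezoidal AUC_0→7.75:
  [0→0.5]: (0.00+30.70)/2 × 0.5 = 7.675
  [0.5→0.75]: (30.70+39.12)/2 × 0.25 = 8.7275
  [0.75→1.75]: (39.12+48.37)/2 × 1 = 43.745
  [1.75→5.75]: (48.37+15.96)/2 × 4 = 128.66
  [5.75→7.75]: (15.96+7.63)/2 × 2 = 23.59
  Sum = 212.3975 mcg/mL·h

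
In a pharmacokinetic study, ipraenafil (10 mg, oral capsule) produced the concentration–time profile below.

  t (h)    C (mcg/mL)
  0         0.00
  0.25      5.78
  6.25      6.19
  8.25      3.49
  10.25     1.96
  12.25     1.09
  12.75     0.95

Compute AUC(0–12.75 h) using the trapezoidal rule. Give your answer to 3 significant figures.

AUC = 55.3 mcg/mL·h

Trapezoidal AUC_0→12.75:
  [0→0.25]: (0.00+5.78)/2 × 0.25 = 0.7225
  [0.25→6.25]: (5.78+6.19)/2 × 6 = 35.91
  [6.25→8.25]: (6.19+3.49)/2 × 2 = 9.68
  [8.25→10.25]: (3.49+1.96)/2 × 2 = 5.45
  [10.25→12.25]: (1.96+1.09)/2 × 2 = 3.05
  [12.25→12.75]: (1.09+0.95)/2 × 0.5 = 0.51
  Sum = 55.3225 mcg/mL·h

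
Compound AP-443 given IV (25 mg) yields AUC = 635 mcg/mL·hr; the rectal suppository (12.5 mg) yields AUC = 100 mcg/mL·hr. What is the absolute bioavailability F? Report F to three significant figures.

F = 0.315

F = (AUC_ev / D_ev) / (AUC_iv / D_iv)
  = (100/12.5) / (635/25)
  = 8 / 25.4 = 0.3150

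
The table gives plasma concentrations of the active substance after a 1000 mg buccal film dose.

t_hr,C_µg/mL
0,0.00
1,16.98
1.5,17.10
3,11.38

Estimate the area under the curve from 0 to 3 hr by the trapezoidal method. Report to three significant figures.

AUC = 38.4 µg/mL·hr

Trapezoidal AUC_0→3:
  [0→1]: (0.00+16.98)/2 × 1 = 8.49
  [1→1.5]: (16.98+17.10)/2 × 0.5 = 8.52
  [1.5→3]: (17.10+11.38)/2 × 1.5 = 21.36
  Sum = 38.37 µg/mL·hr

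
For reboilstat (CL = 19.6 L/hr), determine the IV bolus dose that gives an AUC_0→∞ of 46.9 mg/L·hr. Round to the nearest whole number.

Dose_iv = CL × AUC_0→∞
     = 19.6 × 46.9 = 919.24 mg

Dose = 919 mg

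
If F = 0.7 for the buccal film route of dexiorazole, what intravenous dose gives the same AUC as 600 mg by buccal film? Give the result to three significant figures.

Systemic exposure from an extravascular dose = F × D_ev, so the equivalent IV dose is F × D_ev.
D_iv = F × D_ev = 0.7 × 600 = 420 mg

D_iv = 420 mg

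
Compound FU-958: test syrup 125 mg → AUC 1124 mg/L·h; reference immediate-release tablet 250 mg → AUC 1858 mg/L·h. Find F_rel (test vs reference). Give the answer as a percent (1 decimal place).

F_rel = 121.0%

F_rel = (AUC_test/D_test) / (AUC_ref/D_ref)
      = (1124/125) / (1858/250)
      = 8.992 / 7.432 = 1.2099 = 120.99%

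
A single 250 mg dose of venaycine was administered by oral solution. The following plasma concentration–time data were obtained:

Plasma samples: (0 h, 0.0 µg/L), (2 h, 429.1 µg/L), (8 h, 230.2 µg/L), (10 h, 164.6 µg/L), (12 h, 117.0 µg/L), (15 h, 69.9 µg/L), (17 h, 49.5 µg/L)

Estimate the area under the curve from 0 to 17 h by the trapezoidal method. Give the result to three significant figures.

Trapezoidal AUC_0→17:
  [0→2]: (0.0+429.1)/2 × 2 = 429.1
  [2→8]: (429.1+230.2)/2 × 6 = 1977.9
  [8→10]: (230.2+164.6)/2 × 2 = 394.8
  [10→12]: (164.6+117.0)/2 × 2 = 281.6
  [12→15]: (117.0+69.9)/2 × 3 = 280.35
  [15→17]: (69.9+49.5)/2 × 2 = 119.4
  Sum = 3483.15 µg/L·h

AUC = 3480 µg/L·h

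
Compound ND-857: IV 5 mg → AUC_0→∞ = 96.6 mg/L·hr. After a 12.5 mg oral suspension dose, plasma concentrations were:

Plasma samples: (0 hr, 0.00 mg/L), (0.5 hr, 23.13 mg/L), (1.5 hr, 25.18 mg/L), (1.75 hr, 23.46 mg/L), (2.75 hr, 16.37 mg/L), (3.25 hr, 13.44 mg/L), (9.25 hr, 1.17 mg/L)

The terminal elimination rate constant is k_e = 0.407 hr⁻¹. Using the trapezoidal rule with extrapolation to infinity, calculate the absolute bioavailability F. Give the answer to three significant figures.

F = 0.456

Trapezoidal AUC_0→9.25 (oral suspension):
  [0→0.5]: (0.00+23.13)/2 × 0.5 = 5.7825
  [0.5→1.5]: (23.13+25.18)/2 × 1 = 24.155
  [1.5→1.75]: (25.18+23.46)/2 × 0.25 = 6.08
  [1.75→2.75]: (23.46+16.37)/2 × 1 = 19.915
  [2.75→3.25]: (16.37+13.44)/2 × 0.5 = 7.4525
  [3.25→9.25]: (13.44+1.17)/2 × 6 = 43.83
  Sum = 107.215 mg/L·hr
Tail: C_last/k_e = 1.17/0.407 = 2.875
AUC_0→∞ (oral suspension) = 107.215 + 2.875 = 110.09 mg/L·hr
F = (AUC_ev/D_ev)/(AUC_iv/D_iv) = (110.09/12.5)/(96.6/5) = 8.8072/19.32 = 0.4559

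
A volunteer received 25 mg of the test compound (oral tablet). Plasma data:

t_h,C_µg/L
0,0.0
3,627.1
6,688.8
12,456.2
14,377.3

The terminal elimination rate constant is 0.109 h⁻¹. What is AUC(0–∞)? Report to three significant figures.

AUC = 10600 µg/L·h

Trapezoidal AUC_0→14:
  [0→3]: (0.0+627.1)/2 × 3 = 940.65
  [3→6]: (627.1+688.8)/2 × 3 = 1973.85
  [6→12]: (688.8+456.2)/2 × 6 = 3435.0
  [12→14]: (456.2+377.3)/2 × 2 = 833.5
  Sum = 7183.0 µg/L·h
Extrapolated tail: C_last / k_e = 377.3 / 0.109 = 3461.468
AUC_0→∞ = 7183.0 + 3461.468 = 10644.468 µg/L·h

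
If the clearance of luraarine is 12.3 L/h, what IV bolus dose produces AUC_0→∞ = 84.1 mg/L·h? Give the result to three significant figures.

Dose = 1030 mg

Dose_iv = CL × AUC_0→∞
     = 12.3 × 84.1 = 1034.43 mg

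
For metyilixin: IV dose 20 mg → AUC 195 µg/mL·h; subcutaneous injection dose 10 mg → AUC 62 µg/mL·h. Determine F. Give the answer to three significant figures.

F = (AUC_ev / D_ev) / (AUC_iv / D_iv)
  = (62/10) / (195/20)
  = 6.2 / 9.75 = 0.6359

F = 0.636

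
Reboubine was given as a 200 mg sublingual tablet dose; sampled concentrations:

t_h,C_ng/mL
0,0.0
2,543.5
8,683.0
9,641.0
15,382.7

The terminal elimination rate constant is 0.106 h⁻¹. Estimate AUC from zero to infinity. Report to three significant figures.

AUC = 11600 ng/mL·h

Trapezoidal AUC_0→15:
  [0→2]: (0.0+543.5)/2 × 2 = 543.5
  [2→8]: (543.5+683.0)/2 × 6 = 3679.5
  [8→9]: (683.0+641.0)/2 × 1 = 662.0
  [9→15]: (641.0+382.7)/2 × 6 = 3071.1
  Sum = 7956.1 ng/mL·h
Extrapolated tail: C_last / k_e = 382.7 / 0.106 = 3610.377
AUC_0→∞ = 7956.1 + 3610.377 = 11566.477 ng/mL·h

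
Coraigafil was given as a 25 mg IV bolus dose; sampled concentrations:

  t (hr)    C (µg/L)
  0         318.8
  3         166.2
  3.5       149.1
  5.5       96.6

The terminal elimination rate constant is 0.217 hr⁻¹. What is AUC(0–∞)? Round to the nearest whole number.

Trapezoidal AUC_0→5.5:
  [0→3]: (318.8+166.2)/2 × 3 = 727.5
  [3→3.5]: (166.2+149.1)/2 × 0.5 = 78.825
  [3.5→5.5]: (149.1+96.6)/2 × 2 = 245.7
  Sum = 1052.025 µg/L·hr
Extrapolated tail: C_last / k_e = 96.6 / 0.217 = 445.161
AUC_0→∞ = 1052.025 + 445.161 = 1497.186 µg/L·hr

AUC = 1497 µg/L·hr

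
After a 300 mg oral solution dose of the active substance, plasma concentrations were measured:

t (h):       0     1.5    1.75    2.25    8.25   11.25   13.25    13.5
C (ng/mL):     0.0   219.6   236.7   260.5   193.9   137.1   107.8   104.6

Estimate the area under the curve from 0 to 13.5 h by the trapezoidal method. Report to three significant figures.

AUC = 2480 ng/mL·h

Trapezoidal AUC_0→13.5:
  [0→1.5]: (0.0+219.6)/2 × 1.5 = 164.7
  [1.5→1.75]: (219.6+236.7)/2 × 0.25 = 57.0375
  [1.75→2.25]: (236.7+260.5)/2 × 0.5 = 124.3
  [2.25→8.25]: (260.5+193.9)/2 × 6 = 1363.2
  [8.25→11.25]: (193.9+137.1)/2 × 3 = 496.5
  [11.25→13.25]: (137.1+107.8)/2 × 2 = 244.9
  [13.25→13.5]: (107.8+104.6)/2 × 0.25 = 26.55
  Sum = 2477.1875 ng/mL·h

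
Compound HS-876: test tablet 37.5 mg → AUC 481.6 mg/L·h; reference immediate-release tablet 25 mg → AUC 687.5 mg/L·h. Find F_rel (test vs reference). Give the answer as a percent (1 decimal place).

F_rel = (AUC_test/D_test) / (AUC_ref/D_ref)
      = (481.6/37.5) / (687.5/25)
      = 12.8427 / 27.5 = 0.4670 = 46.70%

F_rel = 46.7%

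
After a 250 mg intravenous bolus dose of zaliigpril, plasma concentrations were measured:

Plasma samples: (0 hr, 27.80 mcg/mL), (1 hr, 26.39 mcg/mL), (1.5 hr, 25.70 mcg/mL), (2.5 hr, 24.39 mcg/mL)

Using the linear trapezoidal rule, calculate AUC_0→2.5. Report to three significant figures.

Trapezoidal AUC_0→2.5:
  [0→1]: (27.80+26.39)/2 × 1 = 27.095
  [1→1.5]: (26.39+25.70)/2 × 0.5 = 13.0225
  [1.5→2.5]: (25.70+24.39)/2 × 1 = 25.045
  Sum = 65.1625 mcg/mL·hr

AUC = 65.2 mcg/mL·hr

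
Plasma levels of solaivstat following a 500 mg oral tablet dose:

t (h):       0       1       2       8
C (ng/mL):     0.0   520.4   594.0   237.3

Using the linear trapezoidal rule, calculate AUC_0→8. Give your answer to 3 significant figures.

AUC = 3310 ng/mL·h

Trapezoidal AUC_0→8:
  [0→1]: (0.0+520.4)/2 × 1 = 260.2
  [1→2]: (520.4+594.0)/2 × 1 = 557.2
  [2→8]: (594.0+237.3)/2 × 6 = 2493.9
  Sum = 3311.3 ng/mL·h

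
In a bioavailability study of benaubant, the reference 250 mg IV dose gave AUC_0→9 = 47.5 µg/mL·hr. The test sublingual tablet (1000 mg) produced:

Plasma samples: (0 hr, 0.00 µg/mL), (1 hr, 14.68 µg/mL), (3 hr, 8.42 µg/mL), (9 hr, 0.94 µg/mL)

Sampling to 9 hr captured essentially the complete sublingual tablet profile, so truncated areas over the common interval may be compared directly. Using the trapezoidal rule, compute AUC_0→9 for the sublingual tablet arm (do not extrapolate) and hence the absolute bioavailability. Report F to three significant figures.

F = 0.308

Trapezoidal AUC_0→9 (sublingual tablet):
  [0→1]: (0.00+14.68)/2 × 1 = 7.34
  [1→3]: (14.68+8.42)/2 × 2 = 23.1
  [3→9]: (8.42+0.94)/2 × 6 = 28.08
  Sum = 58.52 µg/mL·hr
F = (AUC_ev/D_ev)/(AUC_iv/D_iv) = (58.52/1000)/(47.5/250) = 0.05852/0.19 = 0.3080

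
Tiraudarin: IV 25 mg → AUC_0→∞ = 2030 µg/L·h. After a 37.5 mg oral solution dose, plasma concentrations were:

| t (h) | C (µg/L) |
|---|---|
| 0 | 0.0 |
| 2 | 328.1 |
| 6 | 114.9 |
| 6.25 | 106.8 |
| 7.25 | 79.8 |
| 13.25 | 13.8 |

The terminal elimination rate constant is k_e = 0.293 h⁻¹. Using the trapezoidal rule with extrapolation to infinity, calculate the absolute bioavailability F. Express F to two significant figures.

Trapezoidal AUC_0→13.25 (oral solution):
  [0→2]: (0.0+328.1)/2 × 2 = 328.1
  [2→6]: (328.1+114.9)/2 × 4 = 886.0
  [6→6.25]: (114.9+106.8)/2 × 0.25 = 27.7125
  [6.25→7.25]: (106.8+79.8)/2 × 1 = 93.3
  [7.25→13.25]: (79.8+13.8)/2 × 6 = 280.8
  Sum = 1615.9125 µg/L·h
Tail: C_last/k_e = 13.8/0.293 = 47.099
AUC_0→∞ (oral solution) = 1615.9125 + 47.099 = 1663.0115 µg/L·h
F = (AUC_ev/D_ev)/(AUC_iv/D_iv) = (1663.0115/37.5)/(2030/25) = 44.347/81.2 = 0.5461

F = 0.55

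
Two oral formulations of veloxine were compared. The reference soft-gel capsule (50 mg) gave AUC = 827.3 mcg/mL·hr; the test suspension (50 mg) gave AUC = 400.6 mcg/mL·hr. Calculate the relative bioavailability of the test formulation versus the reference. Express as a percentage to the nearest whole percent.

F_rel = 48%

F_rel = (AUC_test/D_test) / (AUC_ref/D_ref)
      = (400.6/50) / (827.3/50)
      = 8.012 / 16.546 = 0.4842 = 48.42%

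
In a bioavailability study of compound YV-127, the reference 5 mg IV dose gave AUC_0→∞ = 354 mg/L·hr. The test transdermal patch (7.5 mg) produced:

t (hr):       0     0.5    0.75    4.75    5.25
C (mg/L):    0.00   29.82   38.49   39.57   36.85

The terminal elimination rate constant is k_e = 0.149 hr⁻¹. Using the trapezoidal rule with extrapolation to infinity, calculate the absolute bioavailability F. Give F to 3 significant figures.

Trapezoidal AUC_0→5.25 (transdermal patch):
  [0→0.5]: (0.00+29.82)/2 × 0.5 = 7.455
  [0.5→0.75]: (29.82+38.49)/2 × 0.25 = 8.53875
  [0.75→4.75]: (38.49+39.57)/2 × 4 = 156.12
  [4.75→5.25]: (39.57+36.85)/2 × 0.5 = 19.105
  Sum = 191.21875 mg/L·hr
Tail: C_last/k_e = 36.85/0.149 = 247.315
AUC_0→∞ (transdermal patch) = 191.21875 + 247.315 = 438.53375 mg/L·hr
F = (AUC_ev/D_ev)/(AUC_iv/D_iv) = (438.53375/7.5)/(354/5) = 58.4712/70.8 = 0.8259

F = 0.826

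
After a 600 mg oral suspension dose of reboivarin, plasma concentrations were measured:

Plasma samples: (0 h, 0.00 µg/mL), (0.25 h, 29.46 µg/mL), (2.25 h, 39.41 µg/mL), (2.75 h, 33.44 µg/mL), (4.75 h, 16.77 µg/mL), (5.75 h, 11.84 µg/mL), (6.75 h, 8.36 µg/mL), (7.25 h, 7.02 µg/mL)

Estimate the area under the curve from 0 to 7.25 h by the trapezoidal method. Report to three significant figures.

AUC = 169 µg/mL·h

Trapezoidal AUC_0→7.25:
  [0→0.25]: (0.00+29.46)/2 × 0.25 = 3.6825
  [0.25→2.25]: (29.46+39.41)/2 × 2 = 68.87
  [2.25→2.75]: (39.41+33.44)/2 × 0.5 = 18.2125
  [2.75→4.75]: (33.44+16.77)/2 × 2 = 50.21
  [4.75→5.75]: (16.77+11.84)/2 × 1 = 14.305
  [5.75→6.75]: (11.84+8.36)/2 × 1 = 10.1
  [6.75→7.25]: (8.36+7.02)/2 × 0.5 = 3.845
  Sum = 169.225 µg/mL·h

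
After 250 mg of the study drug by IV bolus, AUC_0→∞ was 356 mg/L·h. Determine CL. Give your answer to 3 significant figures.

CL = 0.702 L/h

CL = Dose_iv / AUC_0→∞
   = 250 / 356 = 0.702247 L/h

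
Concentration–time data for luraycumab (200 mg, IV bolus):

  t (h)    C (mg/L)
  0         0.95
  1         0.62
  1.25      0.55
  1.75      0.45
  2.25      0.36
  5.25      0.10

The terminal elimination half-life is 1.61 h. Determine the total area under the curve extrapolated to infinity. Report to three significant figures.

AUC = 2.31 mg/L·h

Trapezoidal AUC_0→5.25:
  [0→1]: (0.95+0.62)/2 × 1 = 0.785
  [1→1.25]: (0.62+0.55)/2 × 0.25 = 0.14625
  [1.25→1.75]: (0.55+0.45)/2 × 0.5 = 0.25
  [1.75→2.25]: (0.45+0.36)/2 × 0.5 = 0.2025
  [2.25→5.25]: (0.36+0.10)/2 × 3 = 0.69
  Sum = 2.07375 mg/L·h
k_e = ln2 / t½ = 0.693147 / 1.61 = 0.4305 h^-1
Extrapolated tail: C_last / k_e = 0.10 / 0.4305 = 0.232
AUC_0→∞ = 2.07375 + 0.232 = 2.30575 mg/L·h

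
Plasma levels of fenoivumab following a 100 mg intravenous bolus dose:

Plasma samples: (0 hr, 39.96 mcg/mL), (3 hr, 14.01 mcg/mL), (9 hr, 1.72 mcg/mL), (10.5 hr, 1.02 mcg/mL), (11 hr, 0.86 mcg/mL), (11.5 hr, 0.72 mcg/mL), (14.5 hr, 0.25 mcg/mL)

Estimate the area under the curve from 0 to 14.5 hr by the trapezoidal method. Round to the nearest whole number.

Trapezoidal AUC_0→14.5:
  [0→3]: (39.96+14.01)/2 × 3 = 80.955
  [3→9]: (14.01+1.72)/2 × 6 = 47.19
  [9→10.5]: (1.72+1.02)/2 × 1.5 = 2.055
  [10.5→11]: (1.02+0.86)/2 × 0.5 = 0.47
  [11→11.5]: (0.86+0.72)/2 × 0.5 = 0.395
  [11.5→14.5]: (0.72+0.25)/2 × 3 = 1.455
  Sum = 132.52 mcg/mL·hr

AUC = 133 mcg/mL·hr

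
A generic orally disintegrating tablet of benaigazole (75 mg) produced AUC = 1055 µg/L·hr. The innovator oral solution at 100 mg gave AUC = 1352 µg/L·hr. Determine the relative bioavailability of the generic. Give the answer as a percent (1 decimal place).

F_rel = 104.0%

F_rel = (AUC_test/D_test) / (AUC_ref/D_ref)
      = (1055/75) / (1352/100)
      = 14.0667 / 13.52 = 1.0404 = 104.04%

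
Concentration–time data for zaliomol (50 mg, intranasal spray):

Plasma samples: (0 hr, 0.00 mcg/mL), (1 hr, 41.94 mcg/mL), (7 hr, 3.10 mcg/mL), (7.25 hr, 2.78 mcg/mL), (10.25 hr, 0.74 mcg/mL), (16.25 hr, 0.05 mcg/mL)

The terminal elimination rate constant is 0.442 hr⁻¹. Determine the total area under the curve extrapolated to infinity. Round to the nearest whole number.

AUC = 165 mcg/mL·hr

Trapezoidal AUC_0→16.25:
  [0→1]: (0.00+41.94)/2 × 1 = 20.97
  [1→7]: (41.94+3.10)/2 × 6 = 135.12
  [7→7.25]: (3.10+2.78)/2 × 0.25 = 0.735
  [7.25→10.25]: (2.78+0.74)/2 × 3 = 5.28
  [10.25→16.25]: (0.74+0.05)/2 × 6 = 2.37
  Sum = 164.475 mcg/mL·hr
Extrapolated tail: C_last / k_e = 0.05 / 0.442 = 0.113
AUC_0→∞ = 164.475 + 0.113 = 164.588 mcg/mL·hr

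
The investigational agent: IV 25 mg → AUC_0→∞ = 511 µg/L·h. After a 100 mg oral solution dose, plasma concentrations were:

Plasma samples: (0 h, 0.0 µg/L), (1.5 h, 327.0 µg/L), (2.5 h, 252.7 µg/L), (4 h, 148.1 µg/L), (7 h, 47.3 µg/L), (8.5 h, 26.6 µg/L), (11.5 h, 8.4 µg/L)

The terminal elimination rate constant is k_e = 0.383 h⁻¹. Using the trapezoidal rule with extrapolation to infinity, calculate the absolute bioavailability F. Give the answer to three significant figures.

F = 0.616

Trapezoidal AUC_0→11.5 (oral solution):
  [0→1.5]: (0.0+327.0)/2 × 1.5 = 245.25
  [1.5→2.5]: (327.0+252.7)/2 × 1 = 289.85
  [2.5→4]: (252.7+148.1)/2 × 1.5 = 300.6
  [4→7]: (148.1+47.3)/2 × 3 = 293.1
  [7→8.5]: (47.3+26.6)/2 × 1.5 = 55.425
  [8.5→11.5]: (26.6+8.4)/2 × 3 = 52.5
  Sum = 1236.725 µg/L·h
Tail: C_last/k_e = 8.4/0.383 = 21.932
AUC_0→∞ (oral solution) = 1236.725 + 21.932 = 1258.657 µg/L·h
F = (AUC_ev/D_ev)/(AUC_iv/D_iv) = (1258.657/100)/(511/25) = 12.58657/20.44 = 0.6158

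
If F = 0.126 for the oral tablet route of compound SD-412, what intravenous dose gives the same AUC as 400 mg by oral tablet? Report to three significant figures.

D_iv = 50.4 mg

Systemic exposure from an extravascular dose = F × D_ev, so the equivalent IV dose is F × D_ev.
D_iv = F × D_ev = 0.126 × 400 = 50.4 mg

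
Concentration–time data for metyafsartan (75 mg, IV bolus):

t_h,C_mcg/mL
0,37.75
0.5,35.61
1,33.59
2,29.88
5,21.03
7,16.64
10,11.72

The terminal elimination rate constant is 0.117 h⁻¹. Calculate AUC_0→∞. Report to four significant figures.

Trapezoidal AUC_0→10:
  [0→0.5]: (37.75+35.61)/2 × 0.5 = 18.34
  [0.5→1]: (35.61+33.59)/2 × 0.5 = 17.3
  [1→2]: (33.59+29.88)/2 × 1 = 31.735
  [2→5]: (29.88+21.03)/2 × 3 = 76.365
  [5→7]: (21.03+16.64)/2 × 2 = 37.67
  [7→10]: (16.64+11.72)/2 × 3 = 42.54
  Sum = 223.95 mcg/mL·h
Extrapolated tail: C_last / k_e = 11.72 / 0.117 = 100.171
AUC_0→∞ = 223.95 + 100.171 = 324.121 mcg/mL·h

AUC = 324.1 mcg/mL·h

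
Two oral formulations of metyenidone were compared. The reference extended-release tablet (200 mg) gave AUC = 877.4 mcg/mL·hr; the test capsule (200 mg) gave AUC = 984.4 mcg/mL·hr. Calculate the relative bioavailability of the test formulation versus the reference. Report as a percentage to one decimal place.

F_rel = 112.2%

F_rel = (AUC_test/D_test) / (AUC_ref/D_ref)
      = (984.4/200) / (877.4/200)
      = 4.922 / 4.387 = 1.1220 = 112.20%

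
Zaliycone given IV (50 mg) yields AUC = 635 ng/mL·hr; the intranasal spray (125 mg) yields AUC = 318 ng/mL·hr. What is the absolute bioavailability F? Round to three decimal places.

F = (AUC_ev / D_ev) / (AUC_iv / D_iv)
  = (318/125) / (635/50)
  = 2.544 / 12.7 = 0.2003

F = 0.200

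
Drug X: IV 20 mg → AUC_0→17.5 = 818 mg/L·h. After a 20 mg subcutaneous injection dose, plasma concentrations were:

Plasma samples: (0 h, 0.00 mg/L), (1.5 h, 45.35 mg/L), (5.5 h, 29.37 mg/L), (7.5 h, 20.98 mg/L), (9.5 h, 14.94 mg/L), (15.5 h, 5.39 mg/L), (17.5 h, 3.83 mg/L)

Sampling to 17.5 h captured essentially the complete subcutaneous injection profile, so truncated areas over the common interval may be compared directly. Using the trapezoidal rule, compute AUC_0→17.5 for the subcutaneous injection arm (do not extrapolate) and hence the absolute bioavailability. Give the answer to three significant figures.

F = 0.416

Trapezoidal AUC_0→17.5 (subcutaneous injection):
  [0→1.5]: (0.00+45.35)/2 × 1.5 = 34.0125
  [1.5→5.5]: (45.35+29.37)/2 × 4 = 149.44
  [5.5→7.5]: (29.37+20.98)/2 × 2 = 50.35
  [7.5→9.5]: (20.98+14.94)/2 × 2 = 35.92
  [9.5→15.5]: (14.94+5.39)/2 × 6 = 60.99
  [15.5→17.5]: (5.39+3.83)/2 × 2 = 9.22
  Sum = 339.9325 mg/L·h
F = (AUC_ev/D_ev)/(AUC_iv/D_iv) = (339.9325/20)/(818/20) = 16.996625/40.9 = 0.4156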